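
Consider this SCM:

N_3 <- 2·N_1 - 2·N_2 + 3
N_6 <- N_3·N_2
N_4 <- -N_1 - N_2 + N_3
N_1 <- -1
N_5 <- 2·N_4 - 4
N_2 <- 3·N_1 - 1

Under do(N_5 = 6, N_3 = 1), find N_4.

6

Under do(N_5 = 6, N_3 = 1), each intervened variable's structural equation is replaced by its fixed value.
N_2 = 3·N_1 - 1  [with N_1=-1]  = -4
N_4 = -N_1 - N_2 + N_3  [with N_1=-1, N_2=-4, N_3=1]  = 6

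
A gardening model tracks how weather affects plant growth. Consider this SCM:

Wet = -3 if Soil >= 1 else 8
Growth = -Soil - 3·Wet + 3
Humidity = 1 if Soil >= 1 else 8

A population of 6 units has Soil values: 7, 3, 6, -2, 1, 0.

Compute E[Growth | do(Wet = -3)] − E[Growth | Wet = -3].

1.75

Every unit gets Wet=-3 under the intervention. Growth values become 5, 9, 6, 14, 11, 12; E[Growth|do(Wet=-3)] = 9.5.
Observing Wet=-3 restricts to units where Wet's equation naturally yields -3: Soil ∈ {7, 3, 6, 1}. In that subpopulation Growth = 5, 9, 6, 11, mean 7.75.
Difference = 9.5 − 7.75 = 1.75.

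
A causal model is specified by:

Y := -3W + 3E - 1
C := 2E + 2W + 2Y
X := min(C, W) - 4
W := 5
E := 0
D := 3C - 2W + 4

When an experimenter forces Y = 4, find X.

1

The intervention breaks the incoming arrows to Y: Y := -3W + 3E - 1 no longer applies, and Y = 4.
C = 2E + 2W + 2Y  [with E=0, W=5, Y=4]  = 18
X = min(C, W) - 4  [with C=18, W=5]  = 1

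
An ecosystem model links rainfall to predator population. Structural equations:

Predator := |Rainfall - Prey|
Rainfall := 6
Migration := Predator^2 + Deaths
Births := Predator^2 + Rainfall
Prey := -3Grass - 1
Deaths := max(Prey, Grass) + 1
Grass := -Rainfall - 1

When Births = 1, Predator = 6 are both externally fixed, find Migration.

57

Setting Births = 1, Predator = 6 by intervention discards those variables' equations.
Grass = -Rainfall - 1  [with Rainfall=6]  = -7
Prey = -3Grass - 1  [with Grass=-7]  = 20
Deaths = max(Prey, Grass) + 1  [with Prey=20, Grass=-7]  = 21
Migration = Predator^2 + Deaths  [with Predator=6, Deaths=21]  = 57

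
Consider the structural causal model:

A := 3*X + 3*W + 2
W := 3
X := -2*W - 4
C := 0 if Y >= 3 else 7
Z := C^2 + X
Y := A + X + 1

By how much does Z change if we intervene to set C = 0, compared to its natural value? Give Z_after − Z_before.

The intervention breaks the incoming arrows to C: C := 0 if Y >= 3 else 7 no longer applies, and C = 0.
X = -2*W - 4  [with W=3]  = -10
Z = C^2 + X  [with C=0, X=-10]  = -10
Without intervention: X = -2*W - 4  [with W=3]  = -10; A = 3*X + 3*W + 2  [with X=-10, W=3]  = -19; Y = A + X + 1  [with A=-19, X=-10]  = -28; C = 0 if Y >= 3 else 7  [with Y=-28]  = 7; Z = C^2 + X  [with C=7, X=-10]  = 39.
Change = -10 − 39 = -49.

-49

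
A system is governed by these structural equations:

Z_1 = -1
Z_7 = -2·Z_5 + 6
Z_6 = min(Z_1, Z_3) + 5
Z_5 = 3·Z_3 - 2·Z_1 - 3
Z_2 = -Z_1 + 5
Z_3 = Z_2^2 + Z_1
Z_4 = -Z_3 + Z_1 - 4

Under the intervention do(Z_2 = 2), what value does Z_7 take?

Under do(Z_2=2), the mechanism Z_2 = -Z_1 + 5 is discarded; Z_2 is fixed at 2.
Z_3 = Z_2^2 + Z_1  [with Z_2=2, Z_1=-1]  = 3
Z_5 = 3·Z_3 - 2·Z_1 - 3  [with Z_3=3, Z_1=-1]  = 8
Z_7 = -2·Z_5 + 6  [with Z_5=8]  = -10

-10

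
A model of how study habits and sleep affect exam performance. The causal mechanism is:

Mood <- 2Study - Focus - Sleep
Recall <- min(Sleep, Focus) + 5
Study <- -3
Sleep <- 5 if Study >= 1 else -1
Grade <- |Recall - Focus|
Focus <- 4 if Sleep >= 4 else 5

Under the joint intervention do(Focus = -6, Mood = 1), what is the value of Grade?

5

Setting Focus = -6, Mood = 1 by intervention discards those variables' equations.
Sleep = 5 if Study >= 1 else -1  [with Study=-3]  = -1
Recall = min(Sleep, Focus) + 5  [with Sleep=-1, Focus=-6]  = -1
Grade = |Recall - Focus|  [with Recall=-1, Focus=-6]  = 5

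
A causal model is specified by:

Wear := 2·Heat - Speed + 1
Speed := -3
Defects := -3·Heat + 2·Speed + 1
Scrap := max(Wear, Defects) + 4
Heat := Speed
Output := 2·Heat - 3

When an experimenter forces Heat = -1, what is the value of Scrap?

do(Heat=-1) replaces the equation Heat := Speed with the constant Heat = -1.
Wear = 2·Heat - Speed + 1  [with Heat=-1, Speed=-3]  = 2
Defects = -3·Heat + 2·Speed + 1  [with Heat=-1, Speed=-3]  = -2
Scrap = max(Wear, Defects) + 4  [with Wear=2, Defects=-2]  = 6

6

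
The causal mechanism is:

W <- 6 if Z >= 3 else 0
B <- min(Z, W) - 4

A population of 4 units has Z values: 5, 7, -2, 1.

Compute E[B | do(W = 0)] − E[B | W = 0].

0.5

Under do(W=0), W's equation is replaced by W=0 for every unit. Per-unit B: -4, -4, -6, -4. Mean = -4.5.
Observing W=0 restricts to units where W's equation naturally yields 0: Z ∈ {-2, 1}. In that subpopulation B = -6, -4, mean -5.
Difference = -4.5 − (-5) = 0.5.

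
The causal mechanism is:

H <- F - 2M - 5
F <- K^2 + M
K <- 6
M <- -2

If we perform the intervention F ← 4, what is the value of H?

3

The intervention breaks the incoming arrows to F: F <- K^2 + M no longer applies, and F = 4.
H = F - 2M - 5  [with F=4, M=-2]  = 3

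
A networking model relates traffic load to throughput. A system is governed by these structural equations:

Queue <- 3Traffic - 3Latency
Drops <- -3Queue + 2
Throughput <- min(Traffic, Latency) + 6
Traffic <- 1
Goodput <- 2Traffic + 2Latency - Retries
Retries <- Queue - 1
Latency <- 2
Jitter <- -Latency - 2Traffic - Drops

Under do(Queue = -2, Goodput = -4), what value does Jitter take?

-12

Under do(Queue = -2, Goodput = -4), each intervened variable's structural equation is replaced by its fixed value.
Drops = -3Queue + 2  [with Queue=-2]  = 8
Jitter = -Latency - 2Traffic - Drops  [with Latency=2, Traffic=1, Drops=8]  = -12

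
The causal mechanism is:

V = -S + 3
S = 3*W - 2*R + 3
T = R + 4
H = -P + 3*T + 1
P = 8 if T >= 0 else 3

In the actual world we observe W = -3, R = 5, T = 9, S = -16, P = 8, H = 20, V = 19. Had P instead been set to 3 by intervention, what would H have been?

The intervention breaks the incoming arrows to P: P = 8 if T >= 0 else 3 no longer applies, and P = 3.
T = R + 4  [with R=5]  = 9
H = -P + 3*T + 1  [with P=3, T=9]  = 25

25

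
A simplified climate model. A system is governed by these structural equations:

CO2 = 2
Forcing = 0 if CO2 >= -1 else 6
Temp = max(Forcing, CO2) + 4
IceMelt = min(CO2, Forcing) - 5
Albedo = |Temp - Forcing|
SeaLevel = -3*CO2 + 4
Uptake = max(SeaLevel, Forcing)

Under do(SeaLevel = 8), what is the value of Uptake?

8

Intervening sets SeaLevel = 8 and removes its equation (SeaLevel = -3*CO2 + 4).
Forcing = 0 if CO2 >= -1 else 6  [with CO2=2]  = 0
Uptake = max(SeaLevel, Forcing)  [with SeaLevel=8, Forcing=0]  = 8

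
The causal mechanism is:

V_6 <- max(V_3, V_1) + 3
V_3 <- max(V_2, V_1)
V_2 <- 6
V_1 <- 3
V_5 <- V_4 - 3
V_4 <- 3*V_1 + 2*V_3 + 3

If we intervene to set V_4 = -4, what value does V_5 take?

Intervening sets V_4 = -4 and removes its equation (V_4 <- 3*V_1 + 2*V_3 + 3).
V_5 = V_4 - 3  [with V_4=-4]  = -7

-7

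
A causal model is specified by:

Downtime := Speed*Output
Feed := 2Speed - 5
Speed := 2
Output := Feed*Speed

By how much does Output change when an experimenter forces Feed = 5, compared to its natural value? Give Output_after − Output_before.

12

The intervention breaks the incoming arrows to Feed: Feed := 2Speed - 5 no longer applies, and Feed = 5.
Output = Feed*Speed  [with Feed=5, Speed=2]  = 10
Without intervention: Feed = 2Speed - 5  [with Speed=2]  = -1; Output = Feed*Speed  [with Feed=-1, Speed=2]  = -2.
Change = 10 − (-2) = 12.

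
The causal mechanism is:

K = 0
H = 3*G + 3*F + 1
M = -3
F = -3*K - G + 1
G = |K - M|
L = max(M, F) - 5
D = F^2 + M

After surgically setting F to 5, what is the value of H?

The intervention breaks the incoming arrows to F: F = -3*K - G + 1 no longer applies, and F = 5.
G = |K - M|  [with K=0, M=-3]  = 3
H = 3*G + 3*F + 1  [with G=3, F=5]  = 25

25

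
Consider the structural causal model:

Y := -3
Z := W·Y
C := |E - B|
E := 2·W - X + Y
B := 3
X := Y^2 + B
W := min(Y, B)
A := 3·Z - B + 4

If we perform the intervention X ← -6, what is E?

Intervening sets X = -6 and removes its equation (X := Y^2 + B).
W = min(Y, B)  [with Y=-3, B=3]  = -3
E = 2·W - X + Y  [with W=-3, X=-6, Y=-3]  = -3

-3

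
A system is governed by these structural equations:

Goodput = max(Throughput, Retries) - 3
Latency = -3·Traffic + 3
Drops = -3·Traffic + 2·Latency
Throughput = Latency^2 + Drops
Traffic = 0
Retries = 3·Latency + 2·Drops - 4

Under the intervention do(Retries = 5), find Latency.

3

The intervention breaks the incoming arrows to Retries: Retries = 3·Latency + 2·Drops - 4 no longer applies, and Retries = 5.
Since Latency is not a descendant of the intervened variable, it is unaffected.
Latency = -3·Traffic + 3  [with Traffic=0]  = 3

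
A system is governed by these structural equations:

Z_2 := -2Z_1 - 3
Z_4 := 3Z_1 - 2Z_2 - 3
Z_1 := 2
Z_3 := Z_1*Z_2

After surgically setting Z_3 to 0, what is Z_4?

17

The intervention breaks the incoming arrows to Z_3: Z_3 := Z_1*Z_2 no longer applies, and Z_3 = 0.
Z_4 is not downstream of the intervention, so its value is determined by the original equations.
Z_2 = -2Z_1 - 3  [with Z_1=2]  = -7
Z_4 = 3Z_1 - 2Z_2 - 3  [with Z_1=2, Z_2=-7]  = 17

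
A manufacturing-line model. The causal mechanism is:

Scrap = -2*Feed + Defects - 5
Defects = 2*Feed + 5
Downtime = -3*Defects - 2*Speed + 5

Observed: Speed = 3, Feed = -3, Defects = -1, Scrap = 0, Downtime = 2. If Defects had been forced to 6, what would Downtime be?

do(Defects=6) replaces the equation Defects = 2*Feed + 5 with the constant Defects = 6.
Downtime = -3*Defects - 2*Speed + 5  [with Defects=6, Speed=3]  = -19

-19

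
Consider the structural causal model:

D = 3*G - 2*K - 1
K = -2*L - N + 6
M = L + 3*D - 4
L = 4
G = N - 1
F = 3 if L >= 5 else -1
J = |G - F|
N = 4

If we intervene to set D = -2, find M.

-6

Under do(D=-2), the mechanism D = 3*G - 2*K - 1 is discarded; D is fixed at -2.
M = L + 3*D - 4  [with L=4, D=-2]  = -6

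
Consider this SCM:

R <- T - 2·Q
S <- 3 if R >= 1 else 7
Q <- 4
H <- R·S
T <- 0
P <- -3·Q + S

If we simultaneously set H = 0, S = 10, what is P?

Setting H = 0, S = 10 by intervention discards those variables' equations.
P = -3·Q + S  [with Q=4, S=10]  = -2

-2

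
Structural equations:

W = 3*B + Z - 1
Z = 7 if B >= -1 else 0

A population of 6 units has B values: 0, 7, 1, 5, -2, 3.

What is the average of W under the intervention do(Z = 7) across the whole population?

Every unit gets Z=7 under the intervention. W values become 6, 27, 9, 21, 0, 15; E[W|do(Z=7)] = 13.

13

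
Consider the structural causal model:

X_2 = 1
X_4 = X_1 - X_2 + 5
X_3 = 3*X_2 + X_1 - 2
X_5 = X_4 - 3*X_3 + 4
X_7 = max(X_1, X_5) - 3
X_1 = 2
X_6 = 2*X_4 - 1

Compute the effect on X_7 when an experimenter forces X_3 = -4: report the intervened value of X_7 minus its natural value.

20

The intervention breaks the incoming arrows to X_3: X_3 = 3*X_2 + X_1 - 2 no longer applies, and X_3 = -4.
X_4 = X_1 - X_2 + 5  [with X_1=2, X_2=1]  = 6
X_5 = X_4 - 3*X_3 + 4  [with X_4=6, X_3=-4]  = 22
X_7 = max(X_1, X_5) - 3  [with X_1=2, X_5=22]  = 19
Without intervention: X_3 = 3*X_2 + X_1 - 2  [with X_2=1, X_1=2]  = 3; X_4 = X_1 - X_2 + 5  [with X_1=2, X_2=1]  = 6; X_5 = X_4 - 3*X_3 + 4  [with X_4=6, X_3=3]  = 1; X_7 = max(X_1, X_5) - 3  [with X_1=2, X_5=1]  = -1.
Change = 19 − (-1) = 20.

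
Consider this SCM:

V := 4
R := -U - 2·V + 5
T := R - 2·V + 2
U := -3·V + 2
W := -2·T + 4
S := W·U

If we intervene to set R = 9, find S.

20

The intervention breaks the incoming arrows to R: R := -U - 2·V + 5 no longer applies, and R = 9.
U = -3·V + 2  [with V=4]  = -10
T = R - 2·V + 2  [with R=9, V=4]  = 3
W = -2·T + 4  [with T=3]  = -2
S = W·U  [with W=-2, U=-10]  = 20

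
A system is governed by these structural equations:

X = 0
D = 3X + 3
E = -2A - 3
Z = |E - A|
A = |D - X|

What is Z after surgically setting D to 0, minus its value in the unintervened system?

-9

do(D=0) replaces the equation D = 3X + 3 with the constant D = 0.
A = |D - X|  [with D=0, X=0]  = 0
E = -2A - 3  [with A=0]  = -3
Z = |E - A|  [with E=-3, A=0]  = 3
Without intervention: D = 3X + 3  [with X=0]  = 3; A = |D - X|  [with D=3, X=0]  = 3; E = -2A - 3  [with A=3]  = -9; Z = |E - A|  [with E=-9, A=3]  = 12.
Change = 3 − 12 = -9.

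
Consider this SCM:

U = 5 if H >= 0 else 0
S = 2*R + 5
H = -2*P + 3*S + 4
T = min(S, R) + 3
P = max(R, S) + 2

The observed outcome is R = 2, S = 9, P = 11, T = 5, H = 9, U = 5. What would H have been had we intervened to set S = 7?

do(S=7) replaces the equation S = 2*R + 5 with the constant S = 7.
P = max(R, S) + 2  [with R=2, S=7]  = 9
H = -2*P + 3*S + 4  [with P=9, S=7]  = 7

7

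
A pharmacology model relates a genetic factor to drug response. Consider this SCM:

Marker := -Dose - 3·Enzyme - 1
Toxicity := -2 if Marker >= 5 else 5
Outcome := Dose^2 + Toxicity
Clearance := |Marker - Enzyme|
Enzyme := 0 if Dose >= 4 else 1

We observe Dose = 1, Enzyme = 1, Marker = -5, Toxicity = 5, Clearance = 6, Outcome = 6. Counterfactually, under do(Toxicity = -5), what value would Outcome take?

Under do(Toxicity=-5), the mechanism Toxicity := -2 if Marker >= 5 else 5 is discarded; Toxicity is fixed at -5.
Outcome = Dose^2 + Toxicity  [with Dose=1, Toxicity=-5]  = -4

-4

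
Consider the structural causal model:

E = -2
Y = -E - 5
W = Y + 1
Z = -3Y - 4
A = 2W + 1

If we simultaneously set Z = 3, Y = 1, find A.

5

The joint intervention fixes Z = 3, Y = 1, removing each variable's own equation.
W = Y + 1  [with Y=1]  = 2
A = 2W + 1  [with W=2]  = 5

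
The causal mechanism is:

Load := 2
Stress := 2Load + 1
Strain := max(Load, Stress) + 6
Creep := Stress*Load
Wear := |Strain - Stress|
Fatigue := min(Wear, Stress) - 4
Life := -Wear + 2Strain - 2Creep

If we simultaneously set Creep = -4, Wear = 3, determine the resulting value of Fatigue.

The joint intervention fixes Creep = -4, Wear = 3, removing each variable's own equation.
Stress = 2Load + 1  [with Load=2]  = 5
Fatigue = min(Wear, Stress) - 4  [with Wear=3, Stress=5]  = -1

-1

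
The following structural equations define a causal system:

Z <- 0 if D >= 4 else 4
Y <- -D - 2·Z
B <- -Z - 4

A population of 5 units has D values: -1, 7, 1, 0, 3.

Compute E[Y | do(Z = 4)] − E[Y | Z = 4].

The intervention sets Z=4 in all 5 units regardless of D. Recomputing Y per unit gives -7, -15, -9, -8, -11; average -10.
E[Y|Z=4] averages over only the 4 units with Z=4 (D = -1, 1, 0, 3): Y = -7, -9, -8, -11, mean -8.75.
Difference = -10 − (-8.75) = -1.25.

-1.25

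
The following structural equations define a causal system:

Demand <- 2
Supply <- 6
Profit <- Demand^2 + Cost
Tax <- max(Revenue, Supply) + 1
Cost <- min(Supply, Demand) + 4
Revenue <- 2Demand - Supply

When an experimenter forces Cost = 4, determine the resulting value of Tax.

do(Cost=4) replaces the equation Cost <- min(Supply, Demand) + 4 with the constant Cost = 4.
Tax is not downstream of the intervention, so its value is determined by the original equations.
Revenue = 2Demand - Supply  [with Demand=2, Supply=6]  = -2
Tax = max(Revenue, Supply) + 1  [with Revenue=-2, Supply=6]  = 7

7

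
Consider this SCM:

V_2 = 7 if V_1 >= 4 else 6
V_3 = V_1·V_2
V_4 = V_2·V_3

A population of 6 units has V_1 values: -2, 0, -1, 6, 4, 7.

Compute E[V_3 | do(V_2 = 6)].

14

Under do(V_2=6), V_2's equation is replaced by V_2=6 for every unit. Per-unit V_3: -12, 0, -6, 36, 24, 42. Mean = 14.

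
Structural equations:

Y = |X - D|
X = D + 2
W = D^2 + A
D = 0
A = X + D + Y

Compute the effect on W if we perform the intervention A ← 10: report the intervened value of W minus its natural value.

6

Intervening sets A = 10 and removes its equation (A = X + D + Y).
W = D^2 + A  [with D=0, A=10]  = 10
Without intervention: X = D + 2  [with D=0]  = 2; Y = |X - D|  [with X=2, D=0]  = 2; A = X + D + Y  [with X=2, D=0, Y=2]  = 4; W = D^2 + A  [with D=0, A=4]  = 4.
Change = 10 − 4 = 6.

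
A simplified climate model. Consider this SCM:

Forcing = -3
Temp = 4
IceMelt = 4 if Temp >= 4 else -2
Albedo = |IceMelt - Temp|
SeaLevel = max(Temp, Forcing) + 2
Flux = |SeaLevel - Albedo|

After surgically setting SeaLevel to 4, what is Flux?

4

The intervention breaks the incoming arrows to SeaLevel: SeaLevel = max(Temp, Forcing) + 2 no longer applies, and SeaLevel = 4.
IceMelt = 4 if Temp >= 4 else -2  [with Temp=4]  = 4
Albedo = |IceMelt - Temp|  [with IceMelt=4, Temp=4]  = 0
Flux = |SeaLevel - Albedo|  [with SeaLevel=4, Albedo=0]  = 4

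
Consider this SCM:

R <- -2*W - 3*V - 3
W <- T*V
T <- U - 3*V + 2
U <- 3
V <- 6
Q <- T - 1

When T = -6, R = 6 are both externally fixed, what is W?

The joint intervention fixes T = -6, R = 6, removing each variable's own equation.
W = T*V  [with T=-6, V=6]  = -36

-36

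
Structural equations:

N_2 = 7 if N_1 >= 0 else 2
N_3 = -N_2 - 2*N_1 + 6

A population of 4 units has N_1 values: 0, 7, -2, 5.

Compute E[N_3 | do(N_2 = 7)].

-6

Every unit gets N_2=7 under the intervention. N_3 values become -1, -15, 3, -11; E[N_3|do(N_2=7)] = -6.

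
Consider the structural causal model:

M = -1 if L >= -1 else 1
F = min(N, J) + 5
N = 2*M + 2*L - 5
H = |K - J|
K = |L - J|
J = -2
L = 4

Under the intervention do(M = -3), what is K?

Under do(M=-3), the mechanism M = -1 if L >= -1 else 1 is discarded; M is fixed at -3.
Since K is not a descendant of the intervened variable, it is unaffected.
K = |L - J|  [with L=4, J=-2]  = 6

6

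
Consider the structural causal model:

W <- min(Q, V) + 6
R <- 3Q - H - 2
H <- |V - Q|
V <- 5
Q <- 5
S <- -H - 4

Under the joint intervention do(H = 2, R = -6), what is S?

-6

Setting H = 2, R = -6 by intervention discards those variables' equations.
S = -H - 4  [with H=2]  = -6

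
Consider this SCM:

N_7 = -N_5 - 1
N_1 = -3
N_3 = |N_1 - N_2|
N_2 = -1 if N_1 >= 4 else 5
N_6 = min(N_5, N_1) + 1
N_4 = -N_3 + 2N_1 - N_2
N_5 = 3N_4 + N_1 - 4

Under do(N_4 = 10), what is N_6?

Under do(N_4=10), the mechanism N_4 = -N_3 + 2N_1 - N_2 is discarded; N_4 is fixed at 10.
N_5 = 3N_4 + N_1 - 4  [with N_4=10, N_1=-3]  = 23
N_6 = min(N_5, N_1) + 1  [with N_5=23, N_1=-3]  = -2

-2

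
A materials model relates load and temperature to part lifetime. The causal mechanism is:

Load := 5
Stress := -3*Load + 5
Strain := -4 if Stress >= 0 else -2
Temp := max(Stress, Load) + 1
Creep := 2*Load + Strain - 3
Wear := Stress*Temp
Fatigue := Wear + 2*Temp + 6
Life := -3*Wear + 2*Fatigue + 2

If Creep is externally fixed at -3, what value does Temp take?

The intervention breaks the incoming arrows to Creep: Creep := 2*Load + Strain - 3 no longer applies, and Creep = -3.
Since Temp is not a descendant of the intervened variable, it is unaffected.
Stress = -3*Load + 5  [with Load=5]  = -10
Temp = max(Stress, Load) + 1  [with Stress=-10, Load=5]  = 6

6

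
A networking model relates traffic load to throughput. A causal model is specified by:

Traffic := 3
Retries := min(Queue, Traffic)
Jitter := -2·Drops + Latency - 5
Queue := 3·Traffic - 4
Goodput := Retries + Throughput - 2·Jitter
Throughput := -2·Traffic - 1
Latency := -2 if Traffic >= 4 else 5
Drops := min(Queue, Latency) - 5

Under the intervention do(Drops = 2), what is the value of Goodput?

do(Drops=2) replaces the equation Drops := min(Queue, Latency) - 5 with the constant Drops = 2.
Latency = -2 if Traffic >= 4 else 5  [with Traffic=3]  = 5
Queue = 3·Traffic - 4  [with Traffic=3]  = 5
Retries = min(Queue, Traffic)  [with Queue=5, Traffic=3]  = 3
Jitter = -2·Drops + Latency - 5  [with Drops=2, Latency=5]  = -4
Throughput = -2·Traffic - 1  [with Traffic=3]  = -7
Goodput = Retries + Throughput - 2·Jitter  [with Retries=3, Throughput=-7, Jitter=-4]  = 4

4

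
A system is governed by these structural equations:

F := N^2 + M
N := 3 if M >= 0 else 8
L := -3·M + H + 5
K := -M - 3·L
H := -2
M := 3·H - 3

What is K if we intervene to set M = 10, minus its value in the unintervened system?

152

Under do(M=10), the mechanism M := 3·H - 3 is discarded; M is fixed at 10.
L = -3·M + H + 5  [with M=10, H=-2]  = -27
K = -M - 3·L  [with M=10, L=-27]  = 71
Without intervention: M = 3·H - 3  [with H=-2]  = -9; L = -3·M + H + 5  [with M=-9, H=-2]  = 30; K = -M - 3·L  [with M=-9, L=30]  = -81.
Change = 71 − (-81) = 152.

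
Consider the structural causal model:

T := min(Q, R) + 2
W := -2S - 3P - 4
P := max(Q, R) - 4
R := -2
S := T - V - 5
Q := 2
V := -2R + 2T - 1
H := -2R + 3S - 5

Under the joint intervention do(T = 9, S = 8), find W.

The joint intervention fixes T = 9, S = 8, removing each variable's own equation.
P = max(Q, R) - 4  [with Q=2, R=-2]  = -2
W = -2S - 3P - 4  [with S=8, P=-2]  = -14

-14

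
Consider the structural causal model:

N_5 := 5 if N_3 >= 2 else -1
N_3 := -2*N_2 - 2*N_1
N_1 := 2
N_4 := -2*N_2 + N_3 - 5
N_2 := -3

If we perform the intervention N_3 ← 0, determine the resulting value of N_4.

1

The intervention breaks the incoming arrows to N_3: N_3 := -2*N_2 - 2*N_1 no longer applies, and N_3 = 0.
N_4 = -2*N_2 + N_3 - 5  [with N_2=-3, N_3=0]  = 1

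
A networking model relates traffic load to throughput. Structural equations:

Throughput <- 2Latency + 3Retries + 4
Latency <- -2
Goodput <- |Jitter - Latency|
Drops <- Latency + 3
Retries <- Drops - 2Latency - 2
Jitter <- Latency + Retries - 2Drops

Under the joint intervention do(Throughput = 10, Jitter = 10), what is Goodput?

Setting Throughput = 10, Jitter = 10 by intervention discards those variables' equations.
Goodput = |Jitter - Latency|  [with Jitter=10, Latency=-2]  = 12

12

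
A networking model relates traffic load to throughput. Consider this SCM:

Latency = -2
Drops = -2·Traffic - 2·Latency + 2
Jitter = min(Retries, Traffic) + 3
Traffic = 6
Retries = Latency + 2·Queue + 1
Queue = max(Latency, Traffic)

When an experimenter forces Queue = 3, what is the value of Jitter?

8

The intervention breaks the incoming arrows to Queue: Queue = max(Latency, Traffic) no longer applies, and Queue = 3.
Retries = Latency + 2·Queue + 1  [with Latency=-2, Queue=3]  = 5
Jitter = min(Retries, Traffic) + 3  [with Retries=5, Traffic=6]  = 8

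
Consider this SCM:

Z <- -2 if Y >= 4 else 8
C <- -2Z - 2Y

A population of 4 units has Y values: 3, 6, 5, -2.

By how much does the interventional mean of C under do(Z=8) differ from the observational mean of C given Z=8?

-5

do(Z=8) breaks Z's dependence on Y. With Z=8 fixed, C across the units is -22, -28, -26, -12, mean -22.
E[C|Z=8] averages over only the 2 units with Z=8 (Y = 3, -2): C = -22, -12, mean -17.
Difference = -22 − (-17) = -5.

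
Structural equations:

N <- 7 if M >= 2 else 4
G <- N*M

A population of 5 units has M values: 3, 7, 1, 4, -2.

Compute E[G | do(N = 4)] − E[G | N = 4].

12.4

Every unit gets N=4 under the intervention. G values become 12, 28, 4, 16, -8; E[G|do(N=4)] = 10.4.
Observing N=4 restricts to units where N's equation naturally yields 4: M ∈ {1, -2}. In that subpopulation G = 4, -8, mean -2.
Difference = 10.4 − (-2) = 12.4.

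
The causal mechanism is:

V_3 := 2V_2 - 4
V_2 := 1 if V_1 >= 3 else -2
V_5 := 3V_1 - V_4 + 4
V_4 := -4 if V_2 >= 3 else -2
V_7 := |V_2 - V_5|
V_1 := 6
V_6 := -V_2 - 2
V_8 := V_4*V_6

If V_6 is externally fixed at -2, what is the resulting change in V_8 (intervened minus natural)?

-2

Intervening sets V_6 = -2 and removes its equation (V_6 := -V_2 - 2).
V_2 = 1 if V_1 >= 3 else -2  [with V_1=6]  = 1
V_4 = -4 if V_2 >= 3 else -2  [with V_2=1]  = -2
V_8 = V_4*V_6  [with V_4=-2, V_6=-2]  = 4
Without intervention: V_2 = 1 if V_1 >= 3 else -2  [with V_1=6]  = 1; V_4 = -4 if V_2 >= 3 else -2  [with V_2=1]  = -2; V_6 = -V_2 - 2  [with V_2=1]  = -3; V_8 = V_4*V_6  [with V_4=-2, V_6=-3]  = 6.
Change = 4 − 6 = -2.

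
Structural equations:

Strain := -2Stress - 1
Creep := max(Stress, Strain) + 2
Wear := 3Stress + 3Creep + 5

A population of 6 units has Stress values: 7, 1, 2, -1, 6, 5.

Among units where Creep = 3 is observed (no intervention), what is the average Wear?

E[Wear|Creep=3] averages over only the 2 units with Creep=3 (Stress = 1, -1): Wear = 17, 11, mean 14.

14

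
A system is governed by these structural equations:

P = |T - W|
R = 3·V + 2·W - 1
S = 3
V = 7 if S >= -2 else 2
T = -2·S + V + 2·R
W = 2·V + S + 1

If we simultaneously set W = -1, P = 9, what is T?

The joint intervention fixes W = -1, P = 9, removing each variable's own equation.
V = 7 if S >= -2 else 2  [with S=3]  = 7
R = 3·V + 2·W - 1  [with V=7, W=-1]  = 18
T = -2·S + V + 2·R  [with S=3, V=7, R=18]  = 37

37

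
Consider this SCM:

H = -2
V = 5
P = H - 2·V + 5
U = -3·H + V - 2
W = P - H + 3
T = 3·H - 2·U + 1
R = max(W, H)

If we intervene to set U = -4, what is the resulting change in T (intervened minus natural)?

26

Under do(U=-4), the mechanism U = -3·H + V - 2 is discarded; U is fixed at -4.
T = 3·H - 2·U + 1  [with H=-2, U=-4]  = 3
Without intervention: U = -3·H + V - 2  [with H=-2, V=5]  = 9; T = 3·H - 2·U + 1  [with H=-2, U=9]  = -23.
Change = 3 − (-23) = 26.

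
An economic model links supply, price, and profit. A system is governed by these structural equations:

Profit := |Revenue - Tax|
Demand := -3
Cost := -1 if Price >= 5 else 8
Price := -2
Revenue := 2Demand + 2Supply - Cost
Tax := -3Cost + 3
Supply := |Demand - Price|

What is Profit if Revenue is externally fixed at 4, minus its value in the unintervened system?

16

Under do(Revenue=4), the mechanism Revenue := 2Demand + 2Supply - Cost is discarded; Revenue is fixed at 4.
Cost = -1 if Price >= 5 else 8  [with Price=-2]  = 8
Tax = -3Cost + 3  [with Cost=8]  = -21
Profit = |Revenue - Tax|  [with Revenue=4, Tax=-21]  = 25
Without intervention: Supply = |Demand - Price|  [with Demand=-3, Price=-2]  = 1; Cost = -1 if Price >= 5 else 8  [with Price=-2]  = 8; Revenue = 2Demand + 2Supply - Cost  [with Demand=-3, Supply=1, Cost=8]  = -12; Tax = -3Cost + 3  [with Cost=8]  = -21; Profit = |Revenue - Tax|  [with Revenue=-12, Tax=-21]  = 9.
Change = 25 − 9 = 16.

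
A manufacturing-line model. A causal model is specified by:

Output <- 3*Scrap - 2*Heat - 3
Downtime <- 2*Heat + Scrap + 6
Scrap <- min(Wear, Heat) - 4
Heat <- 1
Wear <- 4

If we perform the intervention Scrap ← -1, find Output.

-8

The intervention breaks the incoming arrows to Scrap: Scrap <- min(Wear, Heat) - 4 no longer applies, and Scrap = -1.
Output = 3*Scrap - 2*Heat - 3  [with Scrap=-1, Heat=1]  = -8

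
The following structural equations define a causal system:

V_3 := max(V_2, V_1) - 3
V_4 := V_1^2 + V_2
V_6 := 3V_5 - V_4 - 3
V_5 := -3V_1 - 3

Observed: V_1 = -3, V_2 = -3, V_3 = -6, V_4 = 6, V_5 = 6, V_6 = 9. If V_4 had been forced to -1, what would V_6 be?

Under do(V_4=-1), the mechanism V_4 := V_1^2 + V_2 is discarded; V_4 is fixed at -1.
V_5 = -3V_1 - 3  [with V_1=-3]  = 6
V_6 = 3V_5 - V_4 - 3  [with V_5=6, V_4=-1]  = 16

16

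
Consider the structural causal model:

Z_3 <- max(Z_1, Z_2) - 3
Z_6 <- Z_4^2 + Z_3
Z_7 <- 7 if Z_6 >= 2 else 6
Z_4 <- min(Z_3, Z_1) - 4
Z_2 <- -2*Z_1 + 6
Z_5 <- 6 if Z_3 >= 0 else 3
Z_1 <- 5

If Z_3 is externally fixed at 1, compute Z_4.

The intervention breaks the incoming arrows to Z_3: Z_3 <- max(Z_1, Z_2) - 3 no longer applies, and Z_3 = 1.
Z_4 = min(Z_3, Z_1) - 4  [with Z_3=1, Z_1=5]  = -3

-3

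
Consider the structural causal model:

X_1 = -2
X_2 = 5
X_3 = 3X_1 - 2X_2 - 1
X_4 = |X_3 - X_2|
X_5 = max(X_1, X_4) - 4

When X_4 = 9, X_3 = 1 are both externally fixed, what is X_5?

5

The joint intervention fixes X_4 = 9, X_3 = 1, removing each variable's own equation.
X_5 = max(X_1, X_4) - 4  [with X_1=-2, X_4=9]  = 5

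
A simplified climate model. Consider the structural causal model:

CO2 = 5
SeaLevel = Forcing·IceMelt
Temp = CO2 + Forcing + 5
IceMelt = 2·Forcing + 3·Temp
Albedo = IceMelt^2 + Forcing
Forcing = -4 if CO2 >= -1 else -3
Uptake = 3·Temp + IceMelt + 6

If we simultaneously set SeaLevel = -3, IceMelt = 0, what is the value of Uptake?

24

Under do(SeaLevel = -3, IceMelt = 0), each intervened variable's structural equation is replaced by its fixed value.
Forcing = -4 if CO2 >= -1 else -3  [with CO2=5]  = -4
Temp = CO2 + Forcing + 5  [with CO2=5, Forcing=-4]  = 6
Uptake = 3·Temp + IceMelt + 6  [with Temp=6, IceMelt=0]  = 24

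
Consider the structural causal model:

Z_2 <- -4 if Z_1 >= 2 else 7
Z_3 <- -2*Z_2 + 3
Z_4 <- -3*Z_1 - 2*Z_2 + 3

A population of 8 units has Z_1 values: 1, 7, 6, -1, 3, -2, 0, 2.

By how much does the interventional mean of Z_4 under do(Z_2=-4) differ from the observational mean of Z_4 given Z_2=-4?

7.5

Every unit gets Z_2=-4 under the intervention. Z_4 values become 8, -10, -7, 14, 2, 17, 11, 5; E[Z_4|do(Z_2=-4)] = 5.
Observing Z_2=-4 restricts to units where Z_2's equation naturally yields -4: Z_1 ∈ {7, 6, 3, 2}. In that subpopulation Z_4 = -10, -7, 2, 5, mean -2.5.
Difference = 5 − (-2.5) = 7.5.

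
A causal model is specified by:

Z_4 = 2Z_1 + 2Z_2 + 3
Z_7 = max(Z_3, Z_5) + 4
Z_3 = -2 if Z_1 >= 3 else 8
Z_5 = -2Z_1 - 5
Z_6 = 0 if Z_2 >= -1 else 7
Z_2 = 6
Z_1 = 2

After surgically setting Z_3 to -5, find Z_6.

0

The intervention breaks the incoming arrows to Z_3: Z_3 = -2 if Z_1 >= 3 else 8 no longer applies, and Z_3 = -5.
No directed path runs from Z_3 to Z_6, so Z_6 keeps its natural value.
Z_6 = 0 if Z_2 >= -1 else 7  [with Z_2=6]  = 0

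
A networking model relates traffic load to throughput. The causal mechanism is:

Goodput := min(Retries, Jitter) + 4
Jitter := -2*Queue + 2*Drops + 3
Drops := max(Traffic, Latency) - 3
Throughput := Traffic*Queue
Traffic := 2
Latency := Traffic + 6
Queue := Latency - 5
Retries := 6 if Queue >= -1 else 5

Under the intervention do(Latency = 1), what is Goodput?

9

do(Latency=1) replaces the equation Latency := Traffic + 6 with the constant Latency = 1.
Queue = Latency - 5  [with Latency=1]  = -4
Drops = max(Traffic, Latency) - 3  [with Traffic=2, Latency=1]  = -1
Retries = 6 if Queue >= -1 else 5  [with Queue=-4]  = 5
Jitter = -2*Queue + 2*Drops + 3  [with Queue=-4, Drops=-1]  = 9
Goodput = min(Retries, Jitter) + 4  [with Retries=5, Jitter=9]  = 9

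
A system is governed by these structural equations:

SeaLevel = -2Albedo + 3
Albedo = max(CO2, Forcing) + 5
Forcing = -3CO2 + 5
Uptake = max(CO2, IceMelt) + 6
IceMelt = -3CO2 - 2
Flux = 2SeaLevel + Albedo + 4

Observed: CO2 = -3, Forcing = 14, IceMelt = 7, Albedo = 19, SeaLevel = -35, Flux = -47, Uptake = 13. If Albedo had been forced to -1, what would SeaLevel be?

Intervening sets Albedo = -1 and removes its equation (Albedo = max(CO2, Forcing) + 5).
SeaLevel = -2Albedo + 3  [with Albedo=-1]  = 5

5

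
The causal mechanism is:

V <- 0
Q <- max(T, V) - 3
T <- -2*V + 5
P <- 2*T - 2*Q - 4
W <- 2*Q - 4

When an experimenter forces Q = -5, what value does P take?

16

The intervention breaks the incoming arrows to Q: Q <- max(T, V) - 3 no longer applies, and Q = -5.
T = -2*V + 5  [with V=0]  = 5
P = 2*T - 2*Q - 4  [with T=5, Q=-5]  = 16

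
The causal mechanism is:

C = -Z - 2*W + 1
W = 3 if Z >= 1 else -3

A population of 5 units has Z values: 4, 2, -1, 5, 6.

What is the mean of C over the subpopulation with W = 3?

Observing W=3 restricts to units where W's equation naturally yields 3: Z ∈ {4, 2, 5, 6}. In that subpopulation C = -9, -7, -10, -11, mean -9.25.

-9.25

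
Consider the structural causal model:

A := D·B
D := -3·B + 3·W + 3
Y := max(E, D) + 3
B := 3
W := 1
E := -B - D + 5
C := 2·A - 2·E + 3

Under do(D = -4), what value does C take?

-33

The intervention breaks the incoming arrows to D: D := -3·B + 3·W + 3 no longer applies, and D = -4.
A = D·B  [with D=-4, B=3]  = -12
E = -B - D + 5  [with B=3, D=-4]  = 6
C = 2·A - 2·E + 3  [with A=-12, E=6]  = -33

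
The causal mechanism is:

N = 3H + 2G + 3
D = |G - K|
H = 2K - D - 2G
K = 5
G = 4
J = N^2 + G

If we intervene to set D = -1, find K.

Under do(D=-1), the mechanism D = |G - K| is discarded; D is fixed at -1.
Since K is not a descendant of the intervened variable, it is unaffected.

5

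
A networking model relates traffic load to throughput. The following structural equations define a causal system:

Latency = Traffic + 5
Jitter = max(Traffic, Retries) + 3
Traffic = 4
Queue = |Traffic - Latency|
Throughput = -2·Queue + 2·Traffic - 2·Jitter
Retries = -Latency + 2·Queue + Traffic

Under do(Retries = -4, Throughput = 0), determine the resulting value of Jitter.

7

Setting Retries = -4, Throughput = 0 by intervention discards those variables' equations.
Jitter = max(Traffic, Retries) + 3  [with Traffic=4, Retries=-4]  = 7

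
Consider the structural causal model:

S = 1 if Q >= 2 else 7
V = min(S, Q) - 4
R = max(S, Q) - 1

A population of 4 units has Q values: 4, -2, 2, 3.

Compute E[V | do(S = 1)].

do(S=1) breaks S's dependence on Q. With S=1 fixed, V across the units is -3, -6, -3, -3, mean -3.75.

-3.75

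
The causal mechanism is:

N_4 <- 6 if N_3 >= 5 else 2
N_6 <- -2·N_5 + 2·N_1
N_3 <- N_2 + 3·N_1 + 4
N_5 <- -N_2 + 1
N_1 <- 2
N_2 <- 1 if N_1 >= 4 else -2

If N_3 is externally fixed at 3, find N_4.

2

The intervention breaks the incoming arrows to N_3: N_3 <- N_2 + 3·N_1 + 4 no longer applies, and N_3 = 3.
N_4 = 6 if N_3 >= 5 else 2  [with N_3=3]  = 2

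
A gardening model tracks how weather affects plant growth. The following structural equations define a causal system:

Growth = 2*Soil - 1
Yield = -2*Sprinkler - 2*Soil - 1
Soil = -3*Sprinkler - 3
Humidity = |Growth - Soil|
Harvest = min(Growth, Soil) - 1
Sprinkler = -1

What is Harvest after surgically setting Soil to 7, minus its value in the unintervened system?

8

Under do(Soil=7), the mechanism Soil = -3*Sprinkler - 3 is discarded; Soil is fixed at 7.
Growth = 2*Soil - 1  [with Soil=7]  = 13
Harvest = min(Growth, Soil) - 1  [with Growth=13, Soil=7]  = 6
Without intervention: Soil = -3*Sprinkler - 3  [with Sprinkler=-1]  = 0; Growth = 2*Soil - 1  [with Soil=0]  = -1; Harvest = min(Growth, Soil) - 1  [with Growth=-1, Soil=0]  = -2.
Change = 6 − (-2) = 8.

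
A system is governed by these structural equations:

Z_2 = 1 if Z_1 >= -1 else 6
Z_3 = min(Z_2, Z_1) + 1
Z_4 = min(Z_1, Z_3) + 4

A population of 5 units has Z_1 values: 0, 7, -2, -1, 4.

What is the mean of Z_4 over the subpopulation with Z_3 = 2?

6

Conditioning on Z_3=2 selects the 2 unit(s) with Z_1 ∈ {7, 4}. Their Z_4 values: 6, 6. Mean = 6.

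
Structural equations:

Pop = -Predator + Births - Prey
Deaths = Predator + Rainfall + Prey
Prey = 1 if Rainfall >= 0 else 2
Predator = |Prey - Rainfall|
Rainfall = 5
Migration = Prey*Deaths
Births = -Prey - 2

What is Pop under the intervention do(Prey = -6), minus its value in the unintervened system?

Under do(Prey=-6), the mechanism Prey = 1 if Rainfall >= 0 else 2 is discarded; Prey is fixed at -6.
Predator = |Prey - Rainfall|  [with Prey=-6, Rainfall=5]  = 11
Births = -Prey - 2  [with Prey=-6]  = 4
Pop = -Predator + Births - Prey  [with Predator=11, Births=4, Prey=-6]  = -1
Without intervention: Prey = 1 if Rainfall >= 0 else 2  [with Rainfall=5]  = 1; Predator = |Prey - Rainfall|  [with Prey=1, Rainfall=5]  = 4; Births = -Prey - 2  [with Prey=1]  = -3; Pop = -Predator + Births - Prey  [with Predator=4, Births=-3, Prey=1]  = -8.
Change = -1 − (-8) = 7.

7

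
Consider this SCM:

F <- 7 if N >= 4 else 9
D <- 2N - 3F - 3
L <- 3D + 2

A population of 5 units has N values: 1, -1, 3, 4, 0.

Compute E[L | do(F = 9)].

-79.6

Every unit gets F=9 under the intervention. L values become -82, -94, -70, -64, -88; E[L|do(F=9)] = -79.6.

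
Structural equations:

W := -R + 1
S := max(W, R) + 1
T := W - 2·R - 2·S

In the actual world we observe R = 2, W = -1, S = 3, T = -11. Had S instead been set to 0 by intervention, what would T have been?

The intervention breaks the incoming arrows to S: S := max(W, R) + 1 no longer applies, and S = 0.
W = -R + 1  [with R=2]  = -1
T = W - 2·R - 2·S  [with W=-1, R=2, S=0]  = -5

-5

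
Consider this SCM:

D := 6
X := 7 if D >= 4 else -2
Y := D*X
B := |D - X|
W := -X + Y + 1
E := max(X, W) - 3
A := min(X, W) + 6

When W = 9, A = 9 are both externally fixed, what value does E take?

Under do(W = 9, A = 9), each intervened variable's structural equation is replaced by its fixed value.
X = 7 if D >= 4 else -2  [with D=6]  = 7
E = max(X, W) - 3  [with X=7, W=9]  = 6

6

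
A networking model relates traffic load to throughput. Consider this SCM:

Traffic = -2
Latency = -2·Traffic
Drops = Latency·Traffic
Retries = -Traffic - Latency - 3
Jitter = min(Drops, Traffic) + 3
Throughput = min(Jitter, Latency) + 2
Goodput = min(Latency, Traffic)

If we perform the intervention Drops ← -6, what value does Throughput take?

The intervention breaks the incoming arrows to Drops: Drops = Latency·Traffic no longer applies, and Drops = -6.
Latency = -2·Traffic  [with Traffic=-2]  = 4
Jitter = min(Drops, Traffic) + 3  [with Drops=-6, Traffic=-2]  = -3
Throughput = min(Jitter, Latency) + 2  [with Jitter=-3, Latency=4]  = -1

-1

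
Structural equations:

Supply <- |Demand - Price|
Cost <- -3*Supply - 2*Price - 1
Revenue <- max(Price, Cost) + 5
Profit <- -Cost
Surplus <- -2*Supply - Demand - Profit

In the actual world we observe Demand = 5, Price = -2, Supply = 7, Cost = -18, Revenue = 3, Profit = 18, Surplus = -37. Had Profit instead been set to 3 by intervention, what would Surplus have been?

Intervening sets Profit = 3 and removes its equation (Profit <- -Cost).
Supply = |Demand - Price|  [with Demand=5, Price=-2]  = 7
Surplus = -2*Supply - Demand - Profit  [with Supply=7, Demand=5, Profit=3]  = -22

-22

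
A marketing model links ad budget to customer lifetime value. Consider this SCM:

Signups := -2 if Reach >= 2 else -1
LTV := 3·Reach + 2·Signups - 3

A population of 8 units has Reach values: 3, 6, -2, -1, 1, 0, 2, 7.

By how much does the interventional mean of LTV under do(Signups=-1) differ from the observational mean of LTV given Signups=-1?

Under do(Signups=-1), Signups's equation is replaced by Signups=-1 for every unit. Per-unit LTV: 4, 13, -11, -8, -2, -5, 1, 16. Mean = 1.
Conditioning on Signups=-1 selects the 4 unit(s) with Reach ∈ {-2, -1, 1, 0}. Their LTV values: -11, -8, -2, -5. Mean = -6.5.
Difference = 1 − (-6.5) = 7.5.

7.5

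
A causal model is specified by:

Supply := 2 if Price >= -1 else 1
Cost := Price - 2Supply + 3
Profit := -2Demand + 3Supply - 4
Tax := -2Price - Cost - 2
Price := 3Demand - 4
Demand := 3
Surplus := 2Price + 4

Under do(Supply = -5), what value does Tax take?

do(Supply=-5) replaces the equation Supply := 2 if Price >= -1 else 1 with the constant Supply = -5.
Price = 3Demand - 4  [with Demand=3]  = 5
Cost = Price - 2Supply + 3  [with Price=5, Supply=-5]  = 18
Tax = -2Price - Cost - 2  [with Price=5, Cost=18]  = -30

-30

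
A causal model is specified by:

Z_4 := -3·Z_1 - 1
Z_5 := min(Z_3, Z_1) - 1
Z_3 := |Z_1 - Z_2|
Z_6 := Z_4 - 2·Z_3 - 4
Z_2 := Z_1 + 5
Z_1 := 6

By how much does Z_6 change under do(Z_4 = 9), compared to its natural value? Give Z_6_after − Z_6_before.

Under do(Z_4=9), the mechanism Z_4 := -3·Z_1 - 1 is discarded; Z_4 is fixed at 9.
Z_2 = Z_1 + 5  [with Z_1=6]  = 11
Z_3 = |Z_1 - Z_2|  [with Z_1=6, Z_2=11]  = 5
Z_6 = Z_4 - 2·Z_3 - 4  [with Z_4=9, Z_3=5]  = -5
Without intervention: Z_2 = Z_1 + 5  [with Z_1=6]  = 11; Z_3 = |Z_1 - Z_2|  [with Z_1=6, Z_2=11]  = 5; Z_4 = -3·Z_1 - 1  [with Z_1=6]  = -19; Z_6 = Z_4 - 2·Z_3 - 4  [with Z_4=-19, Z_3=5]  = -33.
Change = -5 − (-33) = 28.

28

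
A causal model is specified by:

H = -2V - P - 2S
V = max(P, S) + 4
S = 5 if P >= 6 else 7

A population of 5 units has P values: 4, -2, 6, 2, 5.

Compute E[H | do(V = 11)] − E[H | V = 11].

0.05

Every unit gets V=11 under the intervention. H values become -40, -34, -38, -38, -41; E[H|do(V=11)] = -38.2.
Observing V=11 restricts to units where V's equation naturally yields 11: P ∈ {4, -2, 2, 5}. In that subpopulation H = -40, -34, -38, -41, mean -38.25.
Difference = -38.2 − (-38.25) = 0.05.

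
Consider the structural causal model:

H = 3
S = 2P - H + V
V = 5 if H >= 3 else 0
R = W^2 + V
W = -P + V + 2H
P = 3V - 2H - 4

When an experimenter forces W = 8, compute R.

Intervening sets W = 8 and removes its equation (W = -P + V + 2H).
V = 5 if H >= 3 else 0  [with H=3]  = 5
R = W^2 + V  [with W=8, V=5]  = 69

69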